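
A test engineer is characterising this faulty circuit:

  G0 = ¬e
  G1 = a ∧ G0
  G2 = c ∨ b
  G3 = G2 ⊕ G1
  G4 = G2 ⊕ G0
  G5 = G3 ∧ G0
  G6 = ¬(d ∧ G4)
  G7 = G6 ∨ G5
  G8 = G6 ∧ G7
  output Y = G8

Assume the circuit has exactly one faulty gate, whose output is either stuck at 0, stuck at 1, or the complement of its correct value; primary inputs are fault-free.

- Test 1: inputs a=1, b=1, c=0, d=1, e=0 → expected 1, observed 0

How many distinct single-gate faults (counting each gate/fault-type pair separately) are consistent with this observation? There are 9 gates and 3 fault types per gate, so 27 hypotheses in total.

Fault-free: G0=1, G1=1, G2=1, G3=0, G4=0, G5=0, G6=1, G7=1, G8=1 → 1. Observed 0.
  G0: stuck-at-0, inverted output ✓; others ✗
  G1: none of the 3 fault types match ✗
  G2: stuck-at-0, inverted output ✓; others ✗
  G3: none of the 3 fault types match ✗
  G4: stuck-at-1, inverted output ✓; others ✗
  G5: none of the 3 fault types match ✗
  G6: stuck-at-0, inverted output ✓; others ✗
  G7: stuck-at-0, inverted output ✓; others ✗
  G8: stuck-at-0, inverted output ✓; others ✗
Consistent faults: {G0 stuck-at-0, G0 inverted output, G2 stuck-at-0, G2 inverted output, G4 stuck-at-1, G4 inverted output, G6 stuck-at-0, G6 inverted output, G7 stuck-at-0, G7 inverted output, G8 stuck-at-0, G8 inverted output} — 12 in all.

12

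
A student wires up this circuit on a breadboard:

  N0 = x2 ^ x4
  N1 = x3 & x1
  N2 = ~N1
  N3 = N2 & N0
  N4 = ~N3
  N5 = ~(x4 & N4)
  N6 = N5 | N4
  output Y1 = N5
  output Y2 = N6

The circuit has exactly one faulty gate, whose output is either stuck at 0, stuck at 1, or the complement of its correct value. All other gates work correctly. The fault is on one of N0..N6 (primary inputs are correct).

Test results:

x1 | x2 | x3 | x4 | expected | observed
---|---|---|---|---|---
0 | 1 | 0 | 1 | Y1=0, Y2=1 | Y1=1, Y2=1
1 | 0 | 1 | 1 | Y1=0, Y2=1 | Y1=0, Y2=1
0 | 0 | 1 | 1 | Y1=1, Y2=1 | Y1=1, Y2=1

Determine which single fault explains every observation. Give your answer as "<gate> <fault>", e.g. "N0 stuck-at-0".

Fault-free values for test 1 (x1=0, x2=1, x3=0, x4=1): N0=0, N1=0, N2=1, N3=0, N4=1, N5=0, N6=1, giving Y1=0, Y2=1. Observed Y1=1, Y2=1.
Test 1: faults giving observed Y1=1, Y2=1 are {N0 stuck-at-1, N0 inverted output, N3 stuck-at-1, N3 inverted output, N4 stuck-at-0, N4 inverted output, N5 stuck-at-1, N5 inverted output}.
Test 2 (x1=1, x2=0, x3=1, x4=1): fault-free N0=1, N1=1, N2=0, N3=0, N4=1, N5=0, N6=1 → Y1=0, Y2=1; observed Y1=0, Y2=1. Eliminates N3 stuck-at-1, N3 inverted output, N4 stuck-at-0, N4 inverted output, N5 stuck-at-1, N5 inverted output.
Test 3 (x1=0, x2=0, x3=1, x4=1): fault-free N0=1, N1=0, N2=1, N3=1, N4=0, N5=1, N6=1 → Y1=1, Y2=1; observed Y1=1, Y2=1. Eliminates N0 inverted output.
Only N0 stuck-at-1 is consistent with every test.

N0 stuck-at-1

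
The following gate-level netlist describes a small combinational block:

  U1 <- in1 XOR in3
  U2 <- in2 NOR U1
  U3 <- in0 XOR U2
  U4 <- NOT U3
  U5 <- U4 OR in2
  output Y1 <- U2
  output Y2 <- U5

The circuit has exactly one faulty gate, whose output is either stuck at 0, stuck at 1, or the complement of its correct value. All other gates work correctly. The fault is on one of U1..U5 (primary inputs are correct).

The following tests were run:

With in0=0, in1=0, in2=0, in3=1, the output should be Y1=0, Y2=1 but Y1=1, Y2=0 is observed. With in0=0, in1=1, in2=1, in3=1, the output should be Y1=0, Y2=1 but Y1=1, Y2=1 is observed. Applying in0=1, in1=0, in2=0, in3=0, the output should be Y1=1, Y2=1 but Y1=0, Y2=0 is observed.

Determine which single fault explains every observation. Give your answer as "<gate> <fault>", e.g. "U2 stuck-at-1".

Fault-free values for test 1 (in0=0, in1=0, in2=0, in3=1): U1=1, U2=0, U3=0, U4=1, U5=1, giving Y1=0, Y2=1. Observed Y1=1, Y2=0.
Test 1: faults giving observed Y1=1, Y2=0 are {U1 stuck-at-0, U1 inverted output, U2 stuck-at-1, U2 inverted output}.
Test 2 (in0=0, in1=1, in2=1, in3=1): fault-free U1=0, U2=0, U3=0, U4=1, U5=1 → Y1=0, Y2=1; observed Y1=1, Y2=1. Eliminates U1 stuck-at-0, U1 inverted output.
Test 3 (in0=1, in1=0, in2=0, in3=0): fault-free U1=0, U2=1, U3=0, U4=1, U5=1 → Y1=1, Y2=1; observed Y1=0, Y2=0. Eliminates U2 stuck-at-1.
Only U2 inverted output is consistent with every test.

U2 inverted output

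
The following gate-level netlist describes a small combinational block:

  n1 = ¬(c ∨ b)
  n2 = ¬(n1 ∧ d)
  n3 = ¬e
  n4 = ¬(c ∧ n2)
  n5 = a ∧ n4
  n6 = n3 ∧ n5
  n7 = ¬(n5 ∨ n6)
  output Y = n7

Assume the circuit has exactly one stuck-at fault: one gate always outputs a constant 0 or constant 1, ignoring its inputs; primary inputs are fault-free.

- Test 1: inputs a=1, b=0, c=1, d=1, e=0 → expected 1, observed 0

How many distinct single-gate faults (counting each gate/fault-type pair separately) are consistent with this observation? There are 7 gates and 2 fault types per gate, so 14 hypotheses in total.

6

Fault-free: n1=0, n2=1, n3=1, n4=0, n5=0, n6=0, n7=1 → 1. Observed 0.
  n1 stuck-at-0: output 1 ✗
  n1 stuck-at-1: output 0 ✓
  n2 stuck-at-0: output 0 ✓
  n2 stuck-at-1: output 1 ✗
  n3 stuck-at-0: output 1 ✗
  n3 stuck-at-1: output 1 ✗
  n4 stuck-at-0: output 1 ✗
  n4 stuck-at-1: output 0 ✓
  n5 stuck-at-0: output 1 ✗
  n5 stuck-at-1: output 0 ✓
  n6 stuck-at-0: output 1 ✗
  n6 stuck-at-1: output 0 ✓
  n7 stuck-at-0: output 0 ✓
  n7 stuck-at-1: output 1 ✗
Consistent faults: {n1 stuck-at-1, n2 stuck-at-0, n4 stuck-at-1, n5 stuck-at-1, n6 stuck-at-1, n7 stuck-at-0} — 6 in all.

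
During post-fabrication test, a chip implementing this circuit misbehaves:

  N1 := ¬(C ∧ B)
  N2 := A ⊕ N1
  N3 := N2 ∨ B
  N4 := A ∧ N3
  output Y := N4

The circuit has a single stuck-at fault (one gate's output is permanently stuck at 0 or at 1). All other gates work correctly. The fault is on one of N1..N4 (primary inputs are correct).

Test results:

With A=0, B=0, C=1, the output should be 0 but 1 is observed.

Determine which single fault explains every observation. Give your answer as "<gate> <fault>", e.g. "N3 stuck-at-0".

Fault-free values for test 1 (A=0, B=0, C=1): N1=1, N2=1, N3=1, N4=0, giving Y=0. Observed 1.
Test 1: faults giving observed 1 are {N4 stuck-at-1}.
Only N4 stuck-at-1 is consistent with every test.

N4 stuck-at-1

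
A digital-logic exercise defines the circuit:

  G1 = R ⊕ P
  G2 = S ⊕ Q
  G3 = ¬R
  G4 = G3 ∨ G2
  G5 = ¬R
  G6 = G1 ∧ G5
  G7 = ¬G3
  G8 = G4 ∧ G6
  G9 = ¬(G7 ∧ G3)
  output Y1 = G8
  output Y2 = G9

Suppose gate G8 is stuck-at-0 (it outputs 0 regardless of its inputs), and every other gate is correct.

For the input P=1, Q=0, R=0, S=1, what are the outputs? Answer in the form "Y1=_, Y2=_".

Y1=0, Y2=1

Propagate with G8 forced: G1=1, G2=1, G3=1, G4=1, G5=1, G6=1, G7=0, G8=0 [stuck-at-0], G9=1.
So the outputs are Y1=0, Y2=1. (Without the fault they would be Y1=1, Y2=1.)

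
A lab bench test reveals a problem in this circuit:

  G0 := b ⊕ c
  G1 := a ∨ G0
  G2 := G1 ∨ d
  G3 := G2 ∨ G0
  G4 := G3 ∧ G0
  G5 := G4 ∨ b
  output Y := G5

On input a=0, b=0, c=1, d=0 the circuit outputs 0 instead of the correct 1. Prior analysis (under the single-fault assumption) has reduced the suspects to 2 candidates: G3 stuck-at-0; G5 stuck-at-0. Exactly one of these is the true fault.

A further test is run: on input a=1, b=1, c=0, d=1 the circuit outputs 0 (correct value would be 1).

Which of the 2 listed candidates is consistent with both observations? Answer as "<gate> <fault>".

G5 stuck-at-0

Evaluate each candidate on input a=1, b=1, c=0, d=1:
  G3 stuck-at-0: G0=1, G1=1, G2=1, G3=0 [stuck-at-0], G4=0, G5=1 → 1 — eliminated
  G5 stuck-at-0: G0=1, G1=1, G2=1, G3=1, G4=1, G5=0 [stuck-at-0] → 0 — matches
Only G5 stuck-at-0 reproduces the observed 0.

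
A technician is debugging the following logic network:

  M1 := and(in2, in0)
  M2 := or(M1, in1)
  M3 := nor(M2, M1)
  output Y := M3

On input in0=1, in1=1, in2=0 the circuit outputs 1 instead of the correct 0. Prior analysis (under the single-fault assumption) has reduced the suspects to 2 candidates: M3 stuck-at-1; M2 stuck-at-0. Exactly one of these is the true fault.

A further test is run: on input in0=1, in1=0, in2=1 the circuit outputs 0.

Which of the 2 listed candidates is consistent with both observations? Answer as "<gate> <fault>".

Evaluate each candidate on input in0=1, in1=0, in2=1:
  M3 stuck-at-1: M1=1, M2=1, M3=1 [stuck-at-1] → 1 — eliminated
  M2 stuck-at-0: M1=1, M2=0 [stuck-at-0], M3=0 → 0 — matches
Only M2 stuck-at-0 reproduces the observed 0.

M2 stuck-at-0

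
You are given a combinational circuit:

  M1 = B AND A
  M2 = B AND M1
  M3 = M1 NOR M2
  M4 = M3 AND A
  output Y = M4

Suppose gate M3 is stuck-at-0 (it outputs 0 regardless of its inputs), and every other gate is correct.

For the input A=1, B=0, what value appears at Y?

Propagate with M3 forced: M1=0, M2=0, M3=0 [stuck-at-0], M4=0.
So Y = 0. (Without the fault it would be 1.)

0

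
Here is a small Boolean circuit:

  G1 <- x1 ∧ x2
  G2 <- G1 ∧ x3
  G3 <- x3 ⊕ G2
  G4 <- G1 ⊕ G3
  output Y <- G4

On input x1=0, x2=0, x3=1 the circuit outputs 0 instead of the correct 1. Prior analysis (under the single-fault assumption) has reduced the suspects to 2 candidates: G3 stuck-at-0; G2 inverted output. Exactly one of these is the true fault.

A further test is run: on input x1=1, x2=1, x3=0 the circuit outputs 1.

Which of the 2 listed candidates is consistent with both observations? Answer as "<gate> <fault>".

Evaluate each candidate on input x1=1, x2=1, x3=0:
  G3 stuck-at-0: G1=1, G2=0, G3=0 [stuck-at-0], G4=1 → 1 — matches
  G2 inverted output: G1=1, G2=1 [inverted output], G3=1, G4=0 → 0 — eliminated
Only G3 stuck-at-0 reproduces the observed 1.

G3 stuck-at-0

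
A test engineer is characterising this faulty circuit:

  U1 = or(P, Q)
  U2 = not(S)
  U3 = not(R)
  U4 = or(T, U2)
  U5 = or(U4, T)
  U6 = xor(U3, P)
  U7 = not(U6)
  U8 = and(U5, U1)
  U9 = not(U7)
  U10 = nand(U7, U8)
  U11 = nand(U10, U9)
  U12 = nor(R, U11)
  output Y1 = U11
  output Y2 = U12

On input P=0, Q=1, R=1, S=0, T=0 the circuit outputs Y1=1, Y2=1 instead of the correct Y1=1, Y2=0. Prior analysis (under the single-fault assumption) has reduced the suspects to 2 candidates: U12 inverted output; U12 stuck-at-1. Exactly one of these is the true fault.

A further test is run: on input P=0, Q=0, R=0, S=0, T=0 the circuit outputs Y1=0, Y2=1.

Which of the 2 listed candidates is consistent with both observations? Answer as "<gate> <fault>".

Evaluate each candidate on input P=0, Q=0, R=0, S=0, T=0:
  U12 inverted output: U1=0, U2=1, U3=1, U4=1, U5=1, U6=1, U7=0, U8=0, U9=1, U10=1, U11=0, U12=0 [inverted output] → Y1=0, Y2=0 — eliminated
  U12 stuck-at-1: U1=0, U2=1, U3=1, U4=1, U5=1, U6=1, U7=0, U8=0, U9=1, U10=1, U11=0, U12=1 [stuck-at-1] → Y1=0, Y2=1 — matches
Only U12 stuck-at-1 reproduces the observed Y1=0, Y2=1.

U12 stuck-at-1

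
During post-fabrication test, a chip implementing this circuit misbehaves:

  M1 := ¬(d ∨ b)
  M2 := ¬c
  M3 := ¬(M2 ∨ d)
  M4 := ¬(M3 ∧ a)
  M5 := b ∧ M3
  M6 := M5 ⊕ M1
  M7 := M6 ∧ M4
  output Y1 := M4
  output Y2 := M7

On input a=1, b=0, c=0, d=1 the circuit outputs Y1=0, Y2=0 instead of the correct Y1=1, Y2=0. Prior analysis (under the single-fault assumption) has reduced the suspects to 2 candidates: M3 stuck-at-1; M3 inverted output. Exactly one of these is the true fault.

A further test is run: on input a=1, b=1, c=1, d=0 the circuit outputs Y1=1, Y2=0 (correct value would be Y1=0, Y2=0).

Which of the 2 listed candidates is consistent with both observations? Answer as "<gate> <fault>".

M3 inverted output

Evaluate each candidate on input a=1, b=1, c=1, d=0:
  M3 stuck-at-1: M1=0, M2=0, M3=1 [stuck-at-1], M4=0, M5=1, M6=1, M7=0 → Y1=0, Y2=0 — eliminated
  M3 inverted output: M1=0, M2=0, M3=0 [inverted output], M4=1, M5=0, M6=0, M7=0 → Y1=1, Y2=0 — matches
Only M3 inverted output reproduces the observed Y1=1, Y2=0.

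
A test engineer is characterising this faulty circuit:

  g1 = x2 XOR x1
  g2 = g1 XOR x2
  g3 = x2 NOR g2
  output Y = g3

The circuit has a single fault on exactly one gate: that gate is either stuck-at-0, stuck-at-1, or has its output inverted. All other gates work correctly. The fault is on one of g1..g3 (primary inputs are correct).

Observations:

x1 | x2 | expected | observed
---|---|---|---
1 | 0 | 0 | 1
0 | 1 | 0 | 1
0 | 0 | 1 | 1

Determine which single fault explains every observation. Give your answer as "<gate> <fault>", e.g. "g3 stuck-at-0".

Fault-free values for test 1 (x1=1, x2=0): g1=1, g2=1, g3=0, giving Y=0. Observed 1.
Test 1: faults giving observed 1 are {g1 stuck-at-0, g1 inverted output, g2 stuck-at-0, g2 inverted output, g3 stuck-at-1, g3 inverted output}.
Test 2 (x1=0, x2=1): fault-free g1=1, g2=0, g3=0 → 0; observed 1. Eliminates g1 stuck-at-0, g1 inverted output, g2 stuck-at-0, g2 inverted output.
Test 3 (x1=0, x2=0): fault-free g1=0, g2=0, g3=1 → 1; observed 1. Eliminates g3 inverted output.
Only g3 stuck-at-1 is consistent with every test.

g3 stuck-at-1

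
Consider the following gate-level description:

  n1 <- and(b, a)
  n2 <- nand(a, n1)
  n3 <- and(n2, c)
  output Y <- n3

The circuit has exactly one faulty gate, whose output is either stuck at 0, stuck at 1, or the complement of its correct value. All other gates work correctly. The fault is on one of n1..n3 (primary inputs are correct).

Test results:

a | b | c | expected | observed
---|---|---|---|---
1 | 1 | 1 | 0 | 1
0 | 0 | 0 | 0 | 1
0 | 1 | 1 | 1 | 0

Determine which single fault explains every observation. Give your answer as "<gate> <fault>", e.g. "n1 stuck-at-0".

n3 inverted output

Fault-free values for test 1 (a=1, b=1, c=1): n1=1, n2=0, n3=0, giving Y=0. Observed 1.
Test 1: faults giving observed 1 are {n1 stuck-at-0, n1 inverted output, n2 stuck-at-1, n2 inverted output, n3 stuck-at-1, n3 inverted output}.
Test 2 (a=0, b=0, c=0): fault-free n1=0, n2=1, n3=0 → 0; observed 1. Eliminates n1 stuck-at-0, n1 inverted output, n2 stuck-at-1, n2 inverted output.
Test 3 (a=0, b=1, c=1): fault-free n1=0, n2=1, n3=1 → 1; observed 0. Eliminates n3 stuck-at-1.
Only n3 inverted output is consistent with every test.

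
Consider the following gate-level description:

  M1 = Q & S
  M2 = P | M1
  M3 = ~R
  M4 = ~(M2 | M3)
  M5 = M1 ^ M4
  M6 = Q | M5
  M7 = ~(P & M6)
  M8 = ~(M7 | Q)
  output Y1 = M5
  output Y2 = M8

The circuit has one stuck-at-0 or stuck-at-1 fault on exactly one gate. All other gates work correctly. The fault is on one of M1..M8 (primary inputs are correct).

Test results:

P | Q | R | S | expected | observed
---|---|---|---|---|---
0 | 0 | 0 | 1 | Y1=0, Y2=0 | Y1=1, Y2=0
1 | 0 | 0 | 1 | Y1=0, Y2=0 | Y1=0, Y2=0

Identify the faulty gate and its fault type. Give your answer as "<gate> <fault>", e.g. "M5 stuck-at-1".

M3 stuck-at-0

Fault-free values for test 1 (P=0, Q=0, R=0, S=1): M1=0, M2=0, M3=1, M4=0, M5=0, M6=0, M7=1, M8=0, giving Y1=0, Y2=0. Observed Y1=1, Y2=0.
Test 1: faults giving observed Y1=1, Y2=0 are {M1 stuck-at-1, M3 stuck-at-0, M4 stuck-at-1, M5 stuck-at-1}.
Test 2 (P=1, Q=0, R=0, S=1): fault-free M1=0, M2=1, M3=1, M4=0, M5=0, M6=0, M7=1, M8=0 → Y1=0, Y2=0; observed Y1=0, Y2=0. Eliminates M1 stuck-at-1, M4 stuck-at-1, M5 stuck-at-1.
Only M3 stuck-at-0 is consistent with every test.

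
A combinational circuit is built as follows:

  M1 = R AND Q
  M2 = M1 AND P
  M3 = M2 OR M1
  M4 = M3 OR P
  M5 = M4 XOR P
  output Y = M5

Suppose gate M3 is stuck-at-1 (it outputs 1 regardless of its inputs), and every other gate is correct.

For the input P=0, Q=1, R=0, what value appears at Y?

Propagate with M3 forced: M1=0, M2=0, M3=1 [stuck-at-1], M4=1, M5=1.
So Y = 1. (Without the fault it would be 0.)

1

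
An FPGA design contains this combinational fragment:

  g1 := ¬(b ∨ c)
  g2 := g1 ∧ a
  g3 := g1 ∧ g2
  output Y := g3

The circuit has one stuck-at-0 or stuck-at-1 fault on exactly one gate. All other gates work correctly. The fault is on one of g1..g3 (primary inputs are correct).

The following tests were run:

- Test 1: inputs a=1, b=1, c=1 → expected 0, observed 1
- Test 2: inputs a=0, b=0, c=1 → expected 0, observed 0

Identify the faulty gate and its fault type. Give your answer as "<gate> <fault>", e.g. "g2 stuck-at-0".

g1 stuck-at-1

Fault-free values for test 1 (a=1, b=1, c=1): g1=0, g2=0, g3=0, giving Y=0. Observed 1.
Test 1: faults giving observed 1 are {g1 stuck-at-1, g3 stuck-at-1}.
Test 2 (a=0, b=0, c=1): fault-free g1=0, g2=0, g3=0 → 0; observed 0. Eliminates g3 stuck-at-1.
Only g1 stuck-at-1 is consistent with every test.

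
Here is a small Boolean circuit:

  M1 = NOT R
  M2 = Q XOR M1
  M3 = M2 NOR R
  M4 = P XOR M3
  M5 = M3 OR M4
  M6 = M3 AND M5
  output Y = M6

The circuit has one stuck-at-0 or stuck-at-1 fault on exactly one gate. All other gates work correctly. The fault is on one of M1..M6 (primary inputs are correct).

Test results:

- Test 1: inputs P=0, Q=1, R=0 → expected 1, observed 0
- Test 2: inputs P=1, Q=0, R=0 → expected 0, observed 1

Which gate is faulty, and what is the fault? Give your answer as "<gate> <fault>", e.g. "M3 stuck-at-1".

Fault-free values for test 1 (P=0, Q=1, R=0): M1=1, M2=0, M3=1, M4=1, M5=1, M6=1, giving Y=1. Observed 0.
Test 1: faults giving observed 0 are {M1 stuck-at-0, M2 stuck-at-1, M3 stuck-at-0, M5 stuck-at-0, M6 stuck-at-0}.
Test 2 (P=1, Q=0, R=0): fault-free M1=1, M2=1, M3=0, M4=1, M5=1, M6=0 → 0; observed 1. Eliminates M2 stuck-at-1, M3 stuck-at-0, M5 stuck-at-0, M6 stuck-at-0.
Only M1 stuck-at-0 is consistent with every test.

M1 stuck-at-0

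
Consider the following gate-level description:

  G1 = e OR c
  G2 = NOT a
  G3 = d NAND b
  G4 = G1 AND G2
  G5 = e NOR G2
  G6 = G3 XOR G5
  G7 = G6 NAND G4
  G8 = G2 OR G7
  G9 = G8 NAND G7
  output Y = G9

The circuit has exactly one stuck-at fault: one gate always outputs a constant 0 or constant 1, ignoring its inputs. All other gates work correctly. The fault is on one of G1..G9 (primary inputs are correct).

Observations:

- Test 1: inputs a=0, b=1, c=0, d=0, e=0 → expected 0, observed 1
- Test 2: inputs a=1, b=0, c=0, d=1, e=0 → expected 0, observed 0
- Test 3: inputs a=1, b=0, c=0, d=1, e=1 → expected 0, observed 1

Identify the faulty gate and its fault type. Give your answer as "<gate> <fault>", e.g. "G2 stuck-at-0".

G4 stuck-at-1

Fault-free values for test 1 (a=0, b=1, c=0, d=0, e=0): G1=0, G2=1, G3=1, G4=0, G5=0, G6=1, G7=1, G8=1, G9=0, giving Y=0. Observed 1.
Test 1: faults giving observed 1 are {G1 stuck-at-1, G4 stuck-at-1, G7 stuck-at-0, G8 stuck-at-0, G9 stuck-at-1}.
Test 2 (a=1, b=0, c=0, d=1, e=0): fault-free G1=0, G2=0, G3=1, G4=0, G5=1, G6=0, G7=1, G8=1, G9=0 → 0; observed 0. Eliminates G7 stuck-at-0, G8 stuck-at-0, G9 stuck-at-1.
Test 3 (a=1, b=0, c=0, d=1, e=1): fault-free G1=1, G2=0, G3=1, G4=0, G5=0, G6=1, G7=1, G8=1, G9=0 → 0; observed 1. Eliminates G1 stuck-at-1.
Only G4 stuck-at-1 is consistent with every test.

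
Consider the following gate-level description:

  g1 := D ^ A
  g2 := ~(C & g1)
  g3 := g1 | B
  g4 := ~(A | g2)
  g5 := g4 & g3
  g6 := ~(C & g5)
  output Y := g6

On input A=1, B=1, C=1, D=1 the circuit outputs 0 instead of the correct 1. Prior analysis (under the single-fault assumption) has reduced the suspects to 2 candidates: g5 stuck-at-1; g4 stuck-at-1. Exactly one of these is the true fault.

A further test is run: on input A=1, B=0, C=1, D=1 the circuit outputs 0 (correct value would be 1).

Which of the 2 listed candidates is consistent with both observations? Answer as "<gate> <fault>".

Evaluate each candidate on input A=1, B=0, C=1, D=1:
  g5 stuck-at-1: g1=0, g2=1, g3=0, g4=0, g5=1 [stuck-at-1], g6=0 → 0 — matches
  g4 stuck-at-1: g1=0, g2=1, g3=0, g4=1 [stuck-at-1], g5=0, g6=1 → 1 — eliminated
Only g5 stuck-at-1 reproduces the observed 0.

g5 stuck-at-1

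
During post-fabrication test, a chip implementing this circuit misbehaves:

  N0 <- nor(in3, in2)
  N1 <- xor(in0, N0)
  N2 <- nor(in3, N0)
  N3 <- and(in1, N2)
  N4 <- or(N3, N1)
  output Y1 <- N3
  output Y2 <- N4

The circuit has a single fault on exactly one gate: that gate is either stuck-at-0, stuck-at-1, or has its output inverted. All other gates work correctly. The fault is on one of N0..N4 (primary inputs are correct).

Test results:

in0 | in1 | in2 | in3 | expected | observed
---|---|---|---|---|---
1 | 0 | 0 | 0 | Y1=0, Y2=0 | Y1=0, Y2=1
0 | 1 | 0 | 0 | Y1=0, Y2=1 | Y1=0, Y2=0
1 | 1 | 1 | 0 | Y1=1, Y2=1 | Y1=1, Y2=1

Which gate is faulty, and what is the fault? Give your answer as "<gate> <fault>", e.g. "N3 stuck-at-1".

N1 inverted output

Fault-free values for test 1 (in0=1, in1=0, in2=0, in3=0): N0=1, N1=0, N2=0, N3=0, N4=0, giving Y1=0, Y2=0. Observed Y1=0, Y2=1.
Test 1: faults giving observed Y1=0, Y2=1 are {N0 stuck-at-0, N0 inverted output, N1 stuck-at-1, N1 inverted output, N4 stuck-at-1, N4 inverted output}.
Test 2 (in0=0, in1=1, in2=0, in3=0): fault-free N0=1, N1=1, N2=0, N3=0, N4=1 → Y1=0, Y2=1; observed Y1=0, Y2=0. Eliminates N0 stuck-at-0, N0 inverted output, N1 stuck-at-1, N4 stuck-at-1.
Test 3 (in0=1, in1=1, in2=1, in3=0): fault-free N0=0, N1=1, N2=1, N3=1, N4=1 → Y1=1, Y2=1; observed Y1=1, Y2=1. Eliminates N4 inverted output.
Only N1 inverted output is consistent with every test.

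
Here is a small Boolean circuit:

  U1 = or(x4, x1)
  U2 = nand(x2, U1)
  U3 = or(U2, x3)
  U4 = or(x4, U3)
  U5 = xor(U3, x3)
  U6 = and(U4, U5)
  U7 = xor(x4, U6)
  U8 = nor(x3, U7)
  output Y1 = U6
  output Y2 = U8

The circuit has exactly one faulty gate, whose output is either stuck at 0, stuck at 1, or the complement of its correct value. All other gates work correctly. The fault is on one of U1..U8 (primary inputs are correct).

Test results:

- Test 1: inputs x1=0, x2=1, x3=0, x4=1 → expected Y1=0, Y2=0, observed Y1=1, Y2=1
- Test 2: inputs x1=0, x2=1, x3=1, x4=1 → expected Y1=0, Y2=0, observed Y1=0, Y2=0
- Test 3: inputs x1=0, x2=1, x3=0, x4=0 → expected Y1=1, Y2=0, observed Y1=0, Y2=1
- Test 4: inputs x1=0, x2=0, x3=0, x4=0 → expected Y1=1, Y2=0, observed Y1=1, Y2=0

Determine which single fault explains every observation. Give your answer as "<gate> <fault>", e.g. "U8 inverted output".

Fault-free values for test 1 (x1=0, x2=1, x3=0, x4=1): U1=1, U2=0, U3=0, U4=1, U5=0, U6=0, U7=1, U8=0, giving Y1=0, Y2=0. Observed Y1=1, Y2=1.
Test 1: faults giving observed Y1=1, Y2=1 are {U1 stuck-at-0, U1 inverted output, U2 stuck-at-1, U2 inverted output, U3 stuck-at-1, U3 inverted output, U5 stuck-at-1, U5 inverted output, U6 stuck-at-1, U6 inverted output}.
Test 2 (x1=0, x2=1, x3=1, x4=1): fault-free U1=1, U2=0, U3=1, U4=1, U5=0, U6=0, U7=1, U8=0 → Y1=0, Y2=0; observed Y1=0, Y2=0. Eliminates U3 inverted output, U5 stuck-at-1, U5 inverted output, U6 stuck-at-1, U6 inverted output.
Test 3 (x1=0, x2=1, x3=0, x4=0): fault-free U1=0, U2=1, U3=1, U4=1, U5=1, U6=1, U7=1, U8=0 → Y1=1, Y2=0; observed Y1=0, Y2=1. Eliminates U1 stuck-at-0, U2 stuck-at-1, U3 stuck-at-1.
Test 4 (x1=0, x2=0, x3=0, x4=0): fault-free U1=0, U2=1, U3=1, U4=1, U5=1, U6=1, U7=1, U8=0 → Y1=1, Y2=0; observed Y1=1, Y2=0. Eliminates U2 inverted output.
Only U1 inverted output is consistent with every test.

U1 inverted output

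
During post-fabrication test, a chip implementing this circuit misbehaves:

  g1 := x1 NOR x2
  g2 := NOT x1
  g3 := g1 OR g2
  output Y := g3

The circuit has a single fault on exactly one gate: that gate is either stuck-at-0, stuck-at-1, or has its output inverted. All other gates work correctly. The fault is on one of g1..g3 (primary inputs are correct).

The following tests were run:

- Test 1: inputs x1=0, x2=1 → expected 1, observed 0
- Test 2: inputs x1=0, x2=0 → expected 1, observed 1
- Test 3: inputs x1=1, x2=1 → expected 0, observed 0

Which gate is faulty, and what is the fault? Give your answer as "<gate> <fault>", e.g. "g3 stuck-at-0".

g2 stuck-at-0

Fault-free values for test 1 (x1=0, x2=1): g1=0, g2=1, g3=1, giving Y=1. Observed 0.
Test 1: faults giving observed 0 are {g2 stuck-at-0, g2 inverted output, g3 stuck-at-0, g3 inverted output}.
Test 2 (x1=0, x2=0): fault-free g1=1, g2=1, g3=1 → 1; observed 1. Eliminates g3 stuck-at-0, g3 inverted output.
Test 3 (x1=1, x2=1): fault-free g1=0, g2=0, g3=0 → 0; observed 0. Eliminates g2 inverted output.
Only g2 stuck-at-0 is consistent with every test.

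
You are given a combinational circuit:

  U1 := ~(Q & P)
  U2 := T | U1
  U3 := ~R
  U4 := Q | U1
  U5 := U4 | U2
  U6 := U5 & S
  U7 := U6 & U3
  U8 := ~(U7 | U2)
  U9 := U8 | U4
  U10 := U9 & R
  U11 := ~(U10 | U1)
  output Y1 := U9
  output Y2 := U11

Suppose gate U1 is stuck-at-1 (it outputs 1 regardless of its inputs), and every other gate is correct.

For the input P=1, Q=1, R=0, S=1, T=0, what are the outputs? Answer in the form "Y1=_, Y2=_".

Y1=1, Y2=0

Propagate with U1 forced: U1=1 [stuck-at-1], U2=1, U3=1, U4=1, U5=1, U6=1, U7=1, U8=0, U9=1, U10=0, U11=0.
So the outputs are Y1=1, Y2=0. (Without the fault they would be Y1=1, Y2=1.)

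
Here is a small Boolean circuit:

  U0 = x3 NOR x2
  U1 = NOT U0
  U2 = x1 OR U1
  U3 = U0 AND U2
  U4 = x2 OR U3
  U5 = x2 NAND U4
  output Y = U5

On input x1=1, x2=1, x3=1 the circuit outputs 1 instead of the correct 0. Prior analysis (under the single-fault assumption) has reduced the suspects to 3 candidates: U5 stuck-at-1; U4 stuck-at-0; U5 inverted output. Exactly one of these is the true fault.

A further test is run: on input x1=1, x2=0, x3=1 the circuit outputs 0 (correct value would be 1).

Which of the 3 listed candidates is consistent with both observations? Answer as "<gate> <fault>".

Evaluate each candidate on input x1=1, x2=0, x3=1:
  U5 stuck-at-1: U0=0, U1=1, U2=1, U3=0, U4=0, U5=1 [stuck-at-1] → 1 — eliminated
  U4 stuck-at-0: U0=0, U1=1, U2=1, U3=0, U4=0 [stuck-at-0], U5=1 → 1 — eliminated
  U5 inverted output: U0=0, U1=1, U2=1, U3=0, U4=0, U5=0 [inverted output] → 0 — matches
Only U5 inverted output reproduces the observed 0.

U5 inverted output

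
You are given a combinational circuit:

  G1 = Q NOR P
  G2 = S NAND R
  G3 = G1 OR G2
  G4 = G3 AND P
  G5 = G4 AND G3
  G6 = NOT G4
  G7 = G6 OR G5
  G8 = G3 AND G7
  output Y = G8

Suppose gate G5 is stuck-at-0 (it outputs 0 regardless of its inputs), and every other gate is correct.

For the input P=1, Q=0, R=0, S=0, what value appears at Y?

0

Propagate with G5 forced: G1=0, G2=1, G3=1, G4=1, G5=0 [stuck-at-0], G6=0, G7=0, G8=0.
So Y = 0. (Without the fault it would be 1.)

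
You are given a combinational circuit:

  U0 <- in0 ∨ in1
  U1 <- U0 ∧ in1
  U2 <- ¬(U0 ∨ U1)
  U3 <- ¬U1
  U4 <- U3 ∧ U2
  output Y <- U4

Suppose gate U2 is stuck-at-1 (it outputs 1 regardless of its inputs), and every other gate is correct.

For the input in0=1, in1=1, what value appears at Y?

Propagate with U2 forced: U0=1, U1=1, U2=1 [stuck-at-1], U3=0, U4=0.
So Y = 0. (Same as the fault-free value — the fault is masked on this input.)

0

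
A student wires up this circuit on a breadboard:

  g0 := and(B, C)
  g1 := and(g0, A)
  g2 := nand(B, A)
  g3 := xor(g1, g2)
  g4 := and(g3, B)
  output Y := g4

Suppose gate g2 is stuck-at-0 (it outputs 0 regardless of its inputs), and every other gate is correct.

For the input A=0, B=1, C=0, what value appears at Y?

Propagate with g2 forced: g0=0, g1=0, g2=0 [stuck-at-0], g3=0, g4=0.
So Y = 0. (Without the fault it would be 1.)

0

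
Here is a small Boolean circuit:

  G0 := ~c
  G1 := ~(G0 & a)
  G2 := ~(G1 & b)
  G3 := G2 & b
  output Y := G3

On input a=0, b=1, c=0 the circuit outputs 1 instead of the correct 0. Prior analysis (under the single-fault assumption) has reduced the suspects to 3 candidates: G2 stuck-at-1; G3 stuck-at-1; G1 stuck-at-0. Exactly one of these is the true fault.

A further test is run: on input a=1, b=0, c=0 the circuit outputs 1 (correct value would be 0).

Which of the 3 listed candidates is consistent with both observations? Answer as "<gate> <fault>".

Evaluate each candidate on input a=1, b=0, c=0:
  G2 stuck-at-1: G0=1, G1=0, G2=1 [stuck-at-1], G3=0 → 0 — eliminated
  G3 stuck-at-1: G0=1, G1=0, G2=1, G3=1 [stuck-at-1] → 1 — matches
  G1 stuck-at-0: G0=1, G1=0 [stuck-at-0], G2=1, G3=0 → 0 — eliminated
Only G3 stuck-at-1 reproduces the observed 1.

G3 stuck-at-1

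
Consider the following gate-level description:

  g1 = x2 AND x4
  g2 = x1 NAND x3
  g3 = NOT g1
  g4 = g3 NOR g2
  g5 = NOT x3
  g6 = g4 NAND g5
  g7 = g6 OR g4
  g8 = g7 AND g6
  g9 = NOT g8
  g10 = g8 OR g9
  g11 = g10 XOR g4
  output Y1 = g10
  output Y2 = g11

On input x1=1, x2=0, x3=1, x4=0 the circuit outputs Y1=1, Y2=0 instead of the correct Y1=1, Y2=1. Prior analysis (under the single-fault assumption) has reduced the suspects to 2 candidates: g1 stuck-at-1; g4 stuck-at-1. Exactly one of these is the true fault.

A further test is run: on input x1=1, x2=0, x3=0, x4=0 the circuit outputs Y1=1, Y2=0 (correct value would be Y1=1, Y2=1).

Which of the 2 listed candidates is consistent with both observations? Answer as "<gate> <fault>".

g4 stuck-at-1

Evaluate each candidate on input x1=1, x2=0, x3=0, x4=0:
  g1 stuck-at-1: g1=1 [stuck-at-1], g2=1, g3=0, g4=0, g5=1, g6=1, g7=1, g8=1, g9=0, g10=1, g11=1 → Y1=1, Y2=1 — eliminated
  g4 stuck-at-1: g1=0, g2=1, g3=1, g4=1 [stuck-at-1], g5=1, g6=0, g7=1, g8=0, g9=1, g10=1, g11=0 → Y1=1, Y2=0 — matches
Only g4 stuck-at-1 reproduces the observed Y1=1, Y2=0.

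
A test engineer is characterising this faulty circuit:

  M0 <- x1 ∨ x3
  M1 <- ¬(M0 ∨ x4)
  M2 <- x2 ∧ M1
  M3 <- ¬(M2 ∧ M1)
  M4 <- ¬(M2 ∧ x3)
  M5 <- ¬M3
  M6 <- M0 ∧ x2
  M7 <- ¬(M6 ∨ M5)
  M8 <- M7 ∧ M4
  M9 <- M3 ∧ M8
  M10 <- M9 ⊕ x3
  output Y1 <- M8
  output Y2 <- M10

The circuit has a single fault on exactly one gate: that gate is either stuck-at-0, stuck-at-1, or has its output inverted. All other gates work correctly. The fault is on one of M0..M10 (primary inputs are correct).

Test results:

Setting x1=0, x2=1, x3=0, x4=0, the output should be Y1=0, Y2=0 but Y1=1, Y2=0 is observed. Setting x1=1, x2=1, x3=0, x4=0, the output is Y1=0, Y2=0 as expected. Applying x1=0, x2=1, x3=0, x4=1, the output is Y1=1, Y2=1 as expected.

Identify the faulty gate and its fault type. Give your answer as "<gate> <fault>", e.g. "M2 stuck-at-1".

Fault-free values for test 1 (x1=0, x2=1, x3=0, x4=0): M0=0, M1=1, M2=1, M3=0, M4=1, M5=1, M6=0, M7=0, M8=0, M9=0, M10=0, giving Y1=0, Y2=0. Observed Y1=1, Y2=0.
Test 1: faults giving observed Y1=1, Y2=0 are {M5 stuck-at-0, M5 inverted output, M7 stuck-at-1, M7 inverted output, M8 stuck-at-1, M8 inverted output}.
Test 2 (x1=1, x2=1, x3=0, x4=0): fault-free M0=1, M1=0, M2=0, M3=1, M4=1, M5=0, M6=1, M7=0, M8=0, M9=0, M10=0 → Y1=0, Y2=0; observed Y1=0, Y2=0. Eliminates M7 stuck-at-1, M7 inverted output, M8 stuck-at-1, M8 inverted output.
Test 3 (x1=0, x2=1, x3=0, x4=1): fault-free M0=0, M1=0, M2=0, M3=1, M4=1, M5=0, M6=0, M7=1, M8=1, M9=1, M10=1 → Y1=1, Y2=1; observed Y1=1, Y2=1. Eliminates M5 inverted output.
Only M5 stuck-at-0 is consistent with every test.

M5 stuck-at-0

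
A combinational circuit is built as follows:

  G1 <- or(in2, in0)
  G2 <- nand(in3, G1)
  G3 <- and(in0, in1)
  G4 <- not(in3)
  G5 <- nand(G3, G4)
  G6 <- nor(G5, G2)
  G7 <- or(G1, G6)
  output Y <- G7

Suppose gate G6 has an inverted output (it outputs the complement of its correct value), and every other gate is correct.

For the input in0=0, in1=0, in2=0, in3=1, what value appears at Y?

1

Propagate with G6 forced: G1=0, G2=1, G3=0, G4=0, G5=1, G6=1 [inverted output], G7=1.
So Y = 1. (Without the fault it would be 0.)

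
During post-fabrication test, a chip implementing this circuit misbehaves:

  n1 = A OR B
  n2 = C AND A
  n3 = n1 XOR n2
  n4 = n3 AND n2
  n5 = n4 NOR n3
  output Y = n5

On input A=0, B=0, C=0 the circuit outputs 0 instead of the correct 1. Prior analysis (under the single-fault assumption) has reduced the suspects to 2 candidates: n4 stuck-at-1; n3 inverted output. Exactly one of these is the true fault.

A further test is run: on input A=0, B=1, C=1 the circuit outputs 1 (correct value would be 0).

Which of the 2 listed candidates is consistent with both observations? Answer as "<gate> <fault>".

Evaluate each candidate on input A=0, B=1, C=1:
  n4 stuck-at-1: n1=1, n2=0, n3=1, n4=1 [stuck-at-1], n5=0 → 0 — eliminated
  n3 inverted output: n1=1, n2=0, n3=0 [inverted output], n4=0, n5=1 → 1 — matches
Only n3 inverted output reproduces the observed 1.

n3 inverted output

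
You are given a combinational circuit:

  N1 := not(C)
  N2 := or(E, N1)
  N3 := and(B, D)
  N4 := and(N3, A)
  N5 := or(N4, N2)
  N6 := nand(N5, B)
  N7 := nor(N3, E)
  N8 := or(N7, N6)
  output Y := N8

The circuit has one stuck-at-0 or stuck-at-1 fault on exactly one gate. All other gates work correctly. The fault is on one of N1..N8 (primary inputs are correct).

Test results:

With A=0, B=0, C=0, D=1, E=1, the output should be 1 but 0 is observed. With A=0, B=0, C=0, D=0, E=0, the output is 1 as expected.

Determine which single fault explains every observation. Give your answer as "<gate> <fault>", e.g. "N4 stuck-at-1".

Fault-free values for test 1 (A=0, B=0, C=0, D=1, E=1): N1=1, N2=1, N3=0, N4=0, N5=1, N6=1, N7=0, N8=1, giving Y=1. Observed 0.
Test 1: faults giving observed 0 are {N6 stuck-at-0, N8 stuck-at-0}.
Test 2 (A=0, B=0, C=0, D=0, E=0): fault-free N1=1, N2=1, N3=0, N4=0, N5=1, N6=1, N7=1, N8=1 → 1; observed 1. Eliminates N8 stuck-at-0.
Only N6 stuck-at-0 is consistent with every test.

N6 stuck-at-0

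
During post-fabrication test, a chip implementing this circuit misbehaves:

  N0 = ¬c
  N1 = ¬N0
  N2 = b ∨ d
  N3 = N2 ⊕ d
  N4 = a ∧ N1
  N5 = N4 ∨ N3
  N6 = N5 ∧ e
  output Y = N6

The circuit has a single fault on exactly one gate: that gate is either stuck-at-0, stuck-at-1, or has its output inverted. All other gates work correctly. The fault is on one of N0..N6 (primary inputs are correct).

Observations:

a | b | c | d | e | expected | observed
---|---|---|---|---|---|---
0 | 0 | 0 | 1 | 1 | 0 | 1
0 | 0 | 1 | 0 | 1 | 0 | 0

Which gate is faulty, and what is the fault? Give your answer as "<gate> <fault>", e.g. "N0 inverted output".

N2 stuck-at-0

Fault-free values for test 1 (a=0, b=0, c=0, d=1, e=1): N0=1, N1=0, N2=1, N3=0, N4=0, N5=0, N6=0, giving Y=0. Observed 1.
Test 1: faults giving observed 1 are {N2 stuck-at-0, N2 inverted output, N3 stuck-at-1, N3 inverted output, N4 stuck-at-1, N4 inverted output, N5 stuck-at-1, N5 inverted output, N6 stuck-at-1, N6 inverted output}.
Test 2 (a=0, b=0, c=1, d=0, e=1): fault-free N0=0, N1=1, N2=0, N3=0, N4=0, N5=0, N6=0 → 0; observed 0. Eliminates N2 inverted output, N3 stuck-at-1, N3 inverted output, N4 stuck-at-1, N4 inverted output, N5 stuck-at-1, N5 inverted output, N6 stuck-at-1, N6 inverted output.
Only N2 stuck-at-0 is consistent with every test.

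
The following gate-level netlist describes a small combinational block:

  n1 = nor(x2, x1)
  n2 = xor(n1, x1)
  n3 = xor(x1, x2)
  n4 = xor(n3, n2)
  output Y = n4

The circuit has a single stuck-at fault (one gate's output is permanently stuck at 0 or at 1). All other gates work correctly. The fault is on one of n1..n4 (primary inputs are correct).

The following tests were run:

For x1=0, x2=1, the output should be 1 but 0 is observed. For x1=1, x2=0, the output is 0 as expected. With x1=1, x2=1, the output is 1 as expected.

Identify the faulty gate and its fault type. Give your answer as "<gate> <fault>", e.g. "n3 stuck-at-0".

n2 stuck-at-1

Fault-free values for test 1 (x1=0, x2=1): n1=0, n2=0, n3=1, n4=1, giving Y=1. Observed 0.
Test 1: faults giving observed 0 are {n1 stuck-at-1, n2 stuck-at-1, n3 stuck-at-0, n4 stuck-at-0}.
Test 2 (x1=1, x2=0): fault-free n1=0, n2=1, n3=1, n4=0 → 0; observed 0. Eliminates n1 stuck-at-1, n3 stuck-at-0.
Test 3 (x1=1, x2=1): fault-free n1=0, n2=1, n3=0, n4=1 → 1; observed 1. Eliminates n4 stuck-at-0.
Only n2 stuck-at-1 is consistent with every test.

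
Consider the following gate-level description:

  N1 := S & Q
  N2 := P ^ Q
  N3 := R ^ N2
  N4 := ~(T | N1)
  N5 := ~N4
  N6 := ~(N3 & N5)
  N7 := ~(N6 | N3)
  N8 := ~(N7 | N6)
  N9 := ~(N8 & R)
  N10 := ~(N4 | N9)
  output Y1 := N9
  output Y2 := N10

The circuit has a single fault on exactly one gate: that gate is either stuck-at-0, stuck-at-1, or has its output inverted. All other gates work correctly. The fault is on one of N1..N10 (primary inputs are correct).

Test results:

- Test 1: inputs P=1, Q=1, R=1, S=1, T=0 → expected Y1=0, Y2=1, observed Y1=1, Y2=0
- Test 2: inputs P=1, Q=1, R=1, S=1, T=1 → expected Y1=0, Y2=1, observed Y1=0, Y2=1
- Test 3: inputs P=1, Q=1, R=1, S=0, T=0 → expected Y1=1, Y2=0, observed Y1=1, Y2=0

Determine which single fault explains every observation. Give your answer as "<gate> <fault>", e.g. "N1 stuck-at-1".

Fault-free values for test 1 (P=1, Q=1, R=1, S=1, T=0): N1=1, N2=0, N3=1, N4=0, N5=1, N6=0, N7=0, N8=1, N9=0, N10=1, giving Y1=0, Y2=1. Observed Y1=1, Y2=0.
Test 1: faults giving observed Y1=1, Y2=0 are {N1 stuck-at-0, N1 inverted output, N2 stuck-at-1, N2 inverted output, N3 stuck-at-0, N3 inverted output, N4 stuck-at-1, N4 inverted output, N5 stuck-at-0, N5 inverted output, N6 stuck-at-1, N6 inverted output, N7 stuck-at-1, N7 inverted output, N8 stuck-at-0, N8 inverted output, N9 stuck-at-1, N9 inverted output}.
Test 2 (P=1, Q=1, R=1, S=1, T=1): fault-free N1=1, N2=0, N3=1, N4=0, N5=1, N6=0, N7=0, N8=1, N9=0, N10=1 → Y1=0, Y2=1; observed Y1=0, Y2=1. Eliminates N2 stuck-at-1, N2 inverted output, N3 stuck-at-0, N3 inverted output, N4 stuck-at-1, N4 inverted output, N5 stuck-at-0, N5 inverted output, N6 stuck-at-1, N6 inverted output, N7 stuck-at-1, N7 inverted output, N8 stuck-at-0, N8 inverted output, N9 stuck-at-1, N9 inverted output.
Test 3 (P=1, Q=1, R=1, S=0, T=0): fault-free N1=0, N2=0, N3=1, N4=1, N5=0, N6=1, N7=0, N8=0, N9=1, N10=0 → Y1=1, Y2=0; observed Y1=1, Y2=0. Eliminates N1 inverted output.
Only N1 stuck-at-0 is consistent with every test.

N1 stuck-at-0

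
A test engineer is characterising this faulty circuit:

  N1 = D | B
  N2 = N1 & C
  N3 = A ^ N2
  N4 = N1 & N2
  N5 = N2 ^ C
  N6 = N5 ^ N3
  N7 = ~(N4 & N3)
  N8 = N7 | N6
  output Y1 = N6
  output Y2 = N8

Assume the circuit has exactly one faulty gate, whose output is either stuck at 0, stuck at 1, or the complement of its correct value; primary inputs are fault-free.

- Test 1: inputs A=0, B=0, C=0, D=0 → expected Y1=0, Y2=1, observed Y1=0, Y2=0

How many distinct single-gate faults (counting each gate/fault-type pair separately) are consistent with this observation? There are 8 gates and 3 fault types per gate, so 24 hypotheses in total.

Fault-free: N1=0, N2=0, N3=0, N4=0, N5=0, N6=0, N7=1, N8=1 → Y1=0, Y2=1. Observed Y1=0, Y2=0.
  N1: none of the 3 fault types match ✗
  N2: none of the 3 fault types match ✗
  N3: none of the 3 fault types match ✗
  N4: none of the 3 fault types match ✗
  N5: none of the 3 fault types match ✗
  N6: none of the 3 fault types match ✗
  N7: stuck-at-0, inverted output ✓; others ✗
  N8: stuck-at-0, inverted output ✓; others ✗
Consistent faults: {N7 stuck-at-0, N7 inverted output, N8 stuck-at-0, N8 inverted output} — 4 in all.

4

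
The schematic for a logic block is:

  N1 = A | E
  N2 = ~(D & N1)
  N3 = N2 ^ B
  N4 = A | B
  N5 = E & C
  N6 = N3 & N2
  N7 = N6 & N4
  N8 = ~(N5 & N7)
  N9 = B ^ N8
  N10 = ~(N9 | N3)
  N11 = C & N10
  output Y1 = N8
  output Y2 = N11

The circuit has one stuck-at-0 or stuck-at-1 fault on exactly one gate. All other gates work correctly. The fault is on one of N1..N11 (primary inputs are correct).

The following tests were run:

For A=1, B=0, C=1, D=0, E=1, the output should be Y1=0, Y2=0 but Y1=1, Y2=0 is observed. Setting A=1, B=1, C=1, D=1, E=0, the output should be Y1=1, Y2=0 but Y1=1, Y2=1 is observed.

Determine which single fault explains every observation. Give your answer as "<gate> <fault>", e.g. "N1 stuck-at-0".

N3 stuck-at-0

Fault-free values for test 1 (A=1, B=0, C=1, D=0, E=1): N1=1, N2=1, N3=1, N4=1, N5=1, N6=1, N7=1, N8=0, N9=0, N10=0, N11=0, giving Y1=0, Y2=0. Observed Y1=1, Y2=0.
Test 1: faults giving observed Y1=1, Y2=0 are {N2 stuck-at-0, N3 stuck-at-0, N4 stuck-at-0, N5 stuck-at-0, N6 stuck-at-0, N7 stuck-at-0, N8 stuck-at-1}.
Test 2 (A=1, B=1, C=1, D=1, E=0): fault-free N1=1, N2=0, N3=1, N4=1, N5=0, N6=0, N7=0, N8=1, N9=0, N10=0, N11=0 → Y1=1, Y2=0; observed Y1=1, Y2=1. Eliminates N2 stuck-at-0, N4 stuck-at-0, N5 stuck-at-0, N6 stuck-at-0, N7 stuck-at-0, N8 stuck-at-1.
Only N3 stuck-at-0 is consistent with every test.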